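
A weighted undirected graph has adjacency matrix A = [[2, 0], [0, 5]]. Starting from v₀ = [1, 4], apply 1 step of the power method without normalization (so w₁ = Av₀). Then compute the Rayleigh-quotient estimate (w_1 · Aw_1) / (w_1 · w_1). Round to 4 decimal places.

w1 = Av₀ = (2, 20)
Aw1 = (4, 100)
w1·Aw1 = 2·4 + 20·100 = 2008; w1·w1 = 2·2 + 20·20 = 404
λ ≈ 2008/404 = 4.9703

λ ≈ 4.9703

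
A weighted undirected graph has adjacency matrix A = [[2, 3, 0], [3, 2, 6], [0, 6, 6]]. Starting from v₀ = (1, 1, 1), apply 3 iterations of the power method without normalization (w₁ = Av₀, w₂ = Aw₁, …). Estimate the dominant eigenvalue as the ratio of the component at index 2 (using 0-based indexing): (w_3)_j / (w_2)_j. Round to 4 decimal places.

10.7391

w1 = Av₀ = (2·1 + 3·1 + 0·1; 3·1 + 2·1 + 6·1; 0·1 + 6·1 + 6·1) = (5, 11, 12)
w2 = Aw1 = (2·5 + 3·11 + 0·12; 3·5 + 2·11 + 6·12; 0·5 + 6·11 + 6·12) = (43, 109, 138)
w3 = Aw2 = (413, 1175, 1482)
Ratio at component: 1482 / 138 = 10.7391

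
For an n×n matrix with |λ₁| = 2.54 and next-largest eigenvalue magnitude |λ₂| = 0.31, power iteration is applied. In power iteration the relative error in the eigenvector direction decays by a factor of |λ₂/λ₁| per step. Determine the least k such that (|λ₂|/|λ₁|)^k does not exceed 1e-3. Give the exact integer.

|λ₂/λ₁| = 0.31/2.54 = 0.12205
Need k ≥ ln(1e-3) / ln(0.12205) = -6.9078 / -2.1033 ≈ 3.284
Smallest integer k satisfying the bound: 4

4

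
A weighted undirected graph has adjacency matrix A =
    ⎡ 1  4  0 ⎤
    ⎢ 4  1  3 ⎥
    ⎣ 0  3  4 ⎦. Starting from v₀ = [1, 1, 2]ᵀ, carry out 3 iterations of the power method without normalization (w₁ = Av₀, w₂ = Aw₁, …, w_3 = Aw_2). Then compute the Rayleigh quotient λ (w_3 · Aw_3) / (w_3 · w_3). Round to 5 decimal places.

6.85688

w1 = Av₀ = (1·1 + 4·1 + 0·2; 4·1 + 1·1 + 3·2; 0·1 + 3·1 + 4·2) = (5, 11, 11)
w2 = Aw1 = (1·5 + 4·11 + 0·11; 4·5 + 1·11 + 3·11; 0·5 + 3·11 + 4·11) = (49, 64, 77)
w3 = Aw2 = (305, 491, 500)
Aw3 = (2269, 3211, 3473)
w3·Aw3 = 305·2269 + 491·3211 + 500·3473 = 4005146; w3·w3 = 305·305 + 491·491 + 500·500 = 584106
λ ≈ 4005146/584106 = 6.85688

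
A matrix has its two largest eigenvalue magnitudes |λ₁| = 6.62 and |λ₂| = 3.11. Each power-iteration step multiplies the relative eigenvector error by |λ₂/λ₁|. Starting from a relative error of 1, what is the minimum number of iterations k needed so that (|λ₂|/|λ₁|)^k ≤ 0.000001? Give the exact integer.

|λ₂/λ₁| = 3.11/6.62 = 0.46979
Need k ≥ ln(0.000001) / ln(0.46979) = -13.8155 / -0.7555 ≈ 18.287
Smallest integer k satisfying the bound: 19

19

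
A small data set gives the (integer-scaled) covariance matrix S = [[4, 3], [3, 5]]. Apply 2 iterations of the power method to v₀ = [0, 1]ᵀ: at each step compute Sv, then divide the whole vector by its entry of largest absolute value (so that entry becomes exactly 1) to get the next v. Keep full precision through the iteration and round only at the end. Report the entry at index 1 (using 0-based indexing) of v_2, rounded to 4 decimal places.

Sv0 = (3.00000, 5.00000); divide by 5.00000 → v1 = (0.60000, 1.00000)
Sv1 = (5.40000, 6.80000); divide by 6.80000 → v2 = (0.79412, 1.00000)
Requested entry of v2: 34/34 = 1.0000

1.0000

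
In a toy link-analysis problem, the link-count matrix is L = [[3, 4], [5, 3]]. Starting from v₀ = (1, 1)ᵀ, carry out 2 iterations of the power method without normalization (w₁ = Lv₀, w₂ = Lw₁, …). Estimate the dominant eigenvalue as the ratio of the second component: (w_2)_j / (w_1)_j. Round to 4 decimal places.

w1 = Lv₀ = (3·1 + 4·1; 5·1 + 3·1) = (7, 8)
w2 = Lw1 = (3·7 + 4·8; 5·7 + 3·8) = (53, 59)
Ratio at component: 59 / 8 = 7.3750

7.3750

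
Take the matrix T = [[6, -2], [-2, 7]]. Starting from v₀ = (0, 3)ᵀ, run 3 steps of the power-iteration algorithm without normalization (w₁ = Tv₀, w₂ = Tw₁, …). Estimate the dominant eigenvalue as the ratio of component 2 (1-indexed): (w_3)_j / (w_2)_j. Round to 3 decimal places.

7.981

w1 = Tv₀ = (-6, 21)
w2 = Tw1 = (-78, 159)
w3 = Tw2 = (-786, 1269)
Ratio at component: 1269 / 159 = 7.981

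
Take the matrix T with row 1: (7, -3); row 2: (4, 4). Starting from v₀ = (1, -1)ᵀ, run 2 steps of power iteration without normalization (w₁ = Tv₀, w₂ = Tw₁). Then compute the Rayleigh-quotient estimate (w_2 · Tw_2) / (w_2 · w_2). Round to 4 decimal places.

6.6923

w1 = Tv₀ = (7·1 + (-3)·(-1); 4·1 + 4·(-1)) = (10, 0)
w2 = Tw1 = (7·10 + (-3)·0; 4·10 + 4·0) = (70, 40)
Tw2 = (370, 440)
w2·Tw2 = 70·370 + 40·440 = 43500; w2·w2 = 70·70 + 40·40 = 6500
λ ≈ 43500/6500 = 6.6923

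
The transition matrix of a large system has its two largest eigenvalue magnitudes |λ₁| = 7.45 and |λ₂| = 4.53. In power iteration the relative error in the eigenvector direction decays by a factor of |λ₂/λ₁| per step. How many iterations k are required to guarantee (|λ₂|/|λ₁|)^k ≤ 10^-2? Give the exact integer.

|λ₂/λ₁| = 4.53/7.45 = 0.60805
Need k ≥ ln(10^-2) / ln(0.60805) = -4.6052 / -0.4975 ≈ 9.257
Smallest integer k satisfying the bound: 10

10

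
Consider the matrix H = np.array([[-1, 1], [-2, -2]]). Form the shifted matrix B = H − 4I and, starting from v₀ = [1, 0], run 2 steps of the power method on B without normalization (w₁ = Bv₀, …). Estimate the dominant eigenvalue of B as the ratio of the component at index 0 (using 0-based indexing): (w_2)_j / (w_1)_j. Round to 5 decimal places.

μ ≈ -4.60000

B = H − 4I has rows (-5, 1); (-2, -6)
w1 = Bv₀ = ((-5)·1 + 1·0; (-2)·1 + (-6)·0) = (-5, -2)
w2 = Bw1 = ((-5)·(-5) + 1·(-2); (-2)·(-5) + (-6)·(-2)) = (23, 22)
Ratio: 23/-5 = -4.60000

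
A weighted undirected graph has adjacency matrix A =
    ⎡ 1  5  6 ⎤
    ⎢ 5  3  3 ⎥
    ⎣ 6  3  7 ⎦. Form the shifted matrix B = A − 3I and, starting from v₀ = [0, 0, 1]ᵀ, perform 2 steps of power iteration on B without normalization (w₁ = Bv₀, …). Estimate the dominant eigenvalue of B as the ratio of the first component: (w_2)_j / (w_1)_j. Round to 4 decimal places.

B = A − 3I has rows (-2, 5, 6); (5, 0, 3); (6, 3, 4)
w1 = Bv₀ = (6, 3, 4)
w2 = Bw1 = (27, 42, 61)
Ratio: 27/6 = 4.5000

μ ≈ 4.5000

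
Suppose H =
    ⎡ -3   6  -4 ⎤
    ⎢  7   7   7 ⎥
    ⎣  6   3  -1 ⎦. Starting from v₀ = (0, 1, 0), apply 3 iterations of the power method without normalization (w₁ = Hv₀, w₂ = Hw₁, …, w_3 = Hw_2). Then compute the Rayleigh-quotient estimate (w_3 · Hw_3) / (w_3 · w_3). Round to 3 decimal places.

w1 = Hv₀ = (6, 7, 3)
w2 = Hw1 = (12, 112, 54)
w3 = Hw2 = (420, 1246, 354)
Hw3 = (4800, 14140, 5904)
w3·Hw3 = 420·4800 + 1246·14140 + 354·5904 = 21724456; w3·w3 = 420·420 + 1246·1246 + 354·354 = 1854232
λ ≈ 21724456/1854232 = 11.716

11.716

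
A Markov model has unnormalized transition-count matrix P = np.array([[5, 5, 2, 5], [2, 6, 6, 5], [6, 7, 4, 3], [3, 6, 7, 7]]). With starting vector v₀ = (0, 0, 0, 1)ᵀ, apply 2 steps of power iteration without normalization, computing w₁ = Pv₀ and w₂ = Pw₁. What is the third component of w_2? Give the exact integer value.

w1 = Pv₀ = (5, 5, 3, 7)
w2 = Pw1 = (91, 93, 98, 115)
The requested component of w2 is 98.

98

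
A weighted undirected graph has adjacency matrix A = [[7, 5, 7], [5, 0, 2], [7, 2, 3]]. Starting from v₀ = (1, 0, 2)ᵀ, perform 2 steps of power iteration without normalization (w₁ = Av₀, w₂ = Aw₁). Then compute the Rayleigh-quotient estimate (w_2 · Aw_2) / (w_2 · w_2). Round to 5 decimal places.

w1 = Av₀ = (21, 9, 13)
w2 = Aw1 = (283, 131, 204)
Aw2 = (4064, 1823, 2855)
w2·Aw2 = 283·4064 + 131·1823 + 204·2855 = 1971345; w2·w2 = 283·283 + 131·131 + 204·204 = 138866
λ ≈ 1971345/138866 = 14.19602

14.19602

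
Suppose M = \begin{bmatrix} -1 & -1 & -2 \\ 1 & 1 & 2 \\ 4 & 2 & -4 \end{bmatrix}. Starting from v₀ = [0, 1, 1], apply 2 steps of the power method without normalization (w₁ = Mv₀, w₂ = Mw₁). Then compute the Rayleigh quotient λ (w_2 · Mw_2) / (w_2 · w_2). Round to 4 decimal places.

-0.8889

w1 = Mv₀ = ((-1)·0 + (-1)·1 + (-2)·1; 1·0 + 1·1 + 2·1; 4·0 + 2·1 + (-4)·1) = (-3, 3, -2)
w2 = Mw1 = ((-1)·(-3) + (-1)·3 + (-2)·(-2); 1·(-3) + 1·3 + 2·(-2); 4·(-3) + 2·3 + (-4)·(-2)) = (4, -4, 2)
Mw2 = (-4, 4, 0)
w2·Mw2 = 4·(-4) + (-4)·4 + 2·0 = -32; w2·w2 = 4·4 + (-4)·(-4) + 2·2 = 36
λ ≈ -32/36 = -0.8889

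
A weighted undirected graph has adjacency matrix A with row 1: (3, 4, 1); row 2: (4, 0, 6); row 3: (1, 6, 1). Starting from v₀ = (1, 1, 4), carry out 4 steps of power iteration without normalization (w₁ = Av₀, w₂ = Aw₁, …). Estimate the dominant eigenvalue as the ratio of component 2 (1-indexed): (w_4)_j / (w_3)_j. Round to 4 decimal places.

λ ≈ 5.9116

w1 = Av₀ = (11, 28, 11)
w2 = Aw1 = (156, 110, 190)
w3 = Aw2 = (1098, 1764, 1006)
w4 = Aw3 = (11356, 10428, 12688)
Ratio at component: 10428 / 1764 = 5.9116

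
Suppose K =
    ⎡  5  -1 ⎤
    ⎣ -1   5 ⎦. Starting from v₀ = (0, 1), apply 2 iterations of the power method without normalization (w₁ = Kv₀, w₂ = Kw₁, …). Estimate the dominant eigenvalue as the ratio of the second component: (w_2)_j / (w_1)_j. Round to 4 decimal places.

5.2000

w1 = Kv₀ = (-1, 5)
w2 = Kw1 = (-10, 26)
Ratio at component: 26 / 5 = 5.2000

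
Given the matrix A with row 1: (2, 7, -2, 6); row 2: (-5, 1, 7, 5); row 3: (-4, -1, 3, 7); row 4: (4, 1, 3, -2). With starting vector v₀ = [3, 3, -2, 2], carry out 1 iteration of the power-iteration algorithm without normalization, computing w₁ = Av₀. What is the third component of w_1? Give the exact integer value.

-7

w1 = Av₀ = (2·3 + 7·3 + (-2)·(-2) + 6·2; (-5)·3 + 1·3 + 7·(-2) + 5·2; (-4)·3 + (-1)·3 + 3·(-2) + 7·2; 4·3 + 1·3 + 3·(-2) + (-2)·2) = (43, -16, -7, 5)
The requested component of w1 is -7.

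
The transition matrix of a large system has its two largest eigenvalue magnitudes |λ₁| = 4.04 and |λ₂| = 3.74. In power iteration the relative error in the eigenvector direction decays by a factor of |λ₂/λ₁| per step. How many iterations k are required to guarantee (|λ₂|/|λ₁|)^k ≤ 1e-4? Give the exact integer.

120

|λ₂/λ₁| = 3.74/4.04 = 0.92574
Need k ≥ ln(1e-4) / ln(0.92574) = -9.2103 / -0.0772 ≈ 119.368
Smallest integer k satisfying the bound: 120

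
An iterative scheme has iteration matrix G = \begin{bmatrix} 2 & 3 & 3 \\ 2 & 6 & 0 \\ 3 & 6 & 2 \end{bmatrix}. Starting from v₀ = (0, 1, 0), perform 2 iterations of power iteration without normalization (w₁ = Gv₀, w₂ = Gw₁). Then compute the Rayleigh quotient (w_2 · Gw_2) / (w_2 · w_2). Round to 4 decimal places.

w1 = Gv₀ = (2·0 + 3·1 + 3·0; 2·0 + 6·1 + 0·0; 3·0 + 6·1 + 2·0) = (3, 6, 6)
w2 = Gw1 = (2·3 + 3·6 + 3·6; 2·3 + 6·6 + 0·6; 3·3 + 6·6 + 2·6) = (42, 42, 57)
Gw2 = (381, 336, 492)
w2·Gw2 = 42·381 + 42·336 + 57·492 = 58158; w2·w2 = 42·42 + 42·42 + 57·57 = 6777
λ ≈ 58158/6777 = 8.5817

8.5817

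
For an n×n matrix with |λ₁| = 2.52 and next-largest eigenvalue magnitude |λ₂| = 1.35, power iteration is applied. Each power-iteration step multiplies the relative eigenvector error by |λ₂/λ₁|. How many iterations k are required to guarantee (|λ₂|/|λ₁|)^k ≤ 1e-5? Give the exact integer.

19

|λ₂/λ₁| = 1.35/2.52 = 0.53571
Need k ≥ ln(1e-5) / ln(0.53571) = -11.5129 / -0.6242 ≈ 18.446
Smallest integer k satisfying the bound: 19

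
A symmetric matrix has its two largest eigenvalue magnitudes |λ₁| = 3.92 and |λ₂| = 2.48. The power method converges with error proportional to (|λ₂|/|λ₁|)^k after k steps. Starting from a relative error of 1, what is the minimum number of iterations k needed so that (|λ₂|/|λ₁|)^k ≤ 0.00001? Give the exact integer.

26

|λ₂/λ₁| = 2.48/3.92 = 0.63265
Need k ≥ ln(0.00001) / ln(0.63265) = -11.5129 / -0.4578 ≈ 25.147
Smallest integer k satisfying the bound: 26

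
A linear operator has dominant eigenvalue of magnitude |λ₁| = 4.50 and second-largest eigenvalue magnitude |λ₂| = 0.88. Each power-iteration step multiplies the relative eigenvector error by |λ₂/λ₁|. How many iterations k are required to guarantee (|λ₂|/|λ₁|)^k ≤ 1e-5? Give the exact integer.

|λ₂/λ₁| = 0.88/4.50 = 0.19556
Need k ≥ ln(1e-5) / ln(0.19556) = -11.5129 / -1.6319 ≈ 7.055
Smallest integer k satisfying the bound: 8

8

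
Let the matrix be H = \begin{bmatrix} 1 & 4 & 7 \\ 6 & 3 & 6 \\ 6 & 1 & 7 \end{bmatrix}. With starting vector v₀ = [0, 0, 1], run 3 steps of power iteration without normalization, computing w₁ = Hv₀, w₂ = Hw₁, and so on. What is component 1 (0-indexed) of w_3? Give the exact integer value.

1368

w1 = Hv₀ = (7, 6, 7)
w2 = Hw1 = (80, 102, 97)
w3 = Hw2 = (1167, 1368, 1261)
The requested component of w3 is 1368.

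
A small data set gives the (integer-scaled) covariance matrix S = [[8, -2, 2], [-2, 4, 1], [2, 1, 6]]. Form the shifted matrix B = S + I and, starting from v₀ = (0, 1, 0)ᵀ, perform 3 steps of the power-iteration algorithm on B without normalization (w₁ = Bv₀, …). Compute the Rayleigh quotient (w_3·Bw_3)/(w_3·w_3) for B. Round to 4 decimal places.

B = S + I has rows (9, -2, 2); (-2, 5, 1); (2, 1, 7)
w1 = Bv₀ = (-2, 5, 1)
w2 = Bw1 = (-26, 30, 8)
w3 = Bw2 = (-278, 210, 34)
Bw3 = (-2854, 1640, -108)
w3·Bw3 = 1134140; w3·w3 = 122540; μ ≈ 1134140/122540 = 9.2553

9.2553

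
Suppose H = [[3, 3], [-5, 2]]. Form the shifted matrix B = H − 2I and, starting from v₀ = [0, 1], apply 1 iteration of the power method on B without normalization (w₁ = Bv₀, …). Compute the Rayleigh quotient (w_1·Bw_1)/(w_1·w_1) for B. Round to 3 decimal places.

μ ≈ 1.000

B = H − 2I has rows (1, 3); (-5, 0)
w1 = Bv₀ = (1·0 + 3·1; (-5)·0 + 0·1) = (3, 0)
Bw1 = (3, -15)
w1·Bw1 = 9; w1·w1 = 9; μ ≈ 9/9 = 1.000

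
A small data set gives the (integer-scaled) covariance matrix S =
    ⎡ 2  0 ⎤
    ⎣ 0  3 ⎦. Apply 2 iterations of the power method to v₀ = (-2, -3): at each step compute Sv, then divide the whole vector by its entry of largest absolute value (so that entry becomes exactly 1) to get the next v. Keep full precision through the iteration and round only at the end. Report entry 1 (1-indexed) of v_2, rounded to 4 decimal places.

0.2963

Sv0 = (-4.00000, -9.00000); divide by -9.00000 → v1 = (0.44444, 1.00000)
Sv1 = (0.88889, 3.00000); divide by 3.00000 → v2 = (0.29630, 1.00000)
Requested entry of v2: -8/-27 = 0.2963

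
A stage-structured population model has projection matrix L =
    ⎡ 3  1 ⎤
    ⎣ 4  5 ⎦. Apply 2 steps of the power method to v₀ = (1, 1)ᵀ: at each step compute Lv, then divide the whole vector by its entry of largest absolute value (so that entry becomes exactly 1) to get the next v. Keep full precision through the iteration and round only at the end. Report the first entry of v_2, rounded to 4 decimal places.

Lv0 = (4.00000, 9.00000); divide by 9.00000 → v1 = (0.44444, 1.00000)
Lv1 = (2.33333, 6.77778); divide by 6.77778 → v2 = (0.34426, 1.00000)
Requested entry of v2: 21/61 = 0.3443

0.3443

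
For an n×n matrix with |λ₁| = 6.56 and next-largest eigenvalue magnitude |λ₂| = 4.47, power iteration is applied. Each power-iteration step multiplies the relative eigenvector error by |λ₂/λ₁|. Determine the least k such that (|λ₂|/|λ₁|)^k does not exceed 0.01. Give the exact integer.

13

|λ₂/λ₁| = 4.47/6.56 = 0.68140
Need k ≥ ln(0.01) / ln(0.68140) = -4.6052 / -0.3836 ≈ 12.005
Smallest integer k satisfying the bound: 13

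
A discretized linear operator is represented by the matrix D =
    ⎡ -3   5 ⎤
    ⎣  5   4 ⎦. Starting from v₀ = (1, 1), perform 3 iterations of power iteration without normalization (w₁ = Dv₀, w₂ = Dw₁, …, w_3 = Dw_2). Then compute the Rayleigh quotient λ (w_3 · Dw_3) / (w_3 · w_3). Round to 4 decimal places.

w1 = Dv₀ = ((-3)·1 + 5·1; 5·1 + 4·1) = (2, 9)
w2 = Dw1 = ((-3)·2 + 5·9; 5·2 + 4·9) = (39, 46)
w3 = Dw2 = (113, 379)
Dw3 = (1556, 2081)
w3·Dw3 = 113·1556 + 379·2081 = 964527; w3·w3 = 113·113 + 379·379 = 156410
λ ≈ 964527/156410 = 6.1667

λ ≈ 6.1667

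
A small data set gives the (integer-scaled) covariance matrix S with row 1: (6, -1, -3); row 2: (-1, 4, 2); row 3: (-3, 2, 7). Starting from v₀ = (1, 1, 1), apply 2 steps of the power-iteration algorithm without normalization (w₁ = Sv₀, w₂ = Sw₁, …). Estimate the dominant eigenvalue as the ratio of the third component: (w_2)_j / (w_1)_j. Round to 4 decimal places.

λ ≈ 7.6667

w1 = Sv₀ = (6·1 + (-1)·1 + (-3)·1; (-1)·1 + 4·1 + 2·1; (-3)·1 + 2·1 + 7·1) = (2, 5, 6)
w2 = Sw1 = (6·2 + (-1)·5 + (-3)·6; (-1)·2 + 4·5 + 2·6; (-3)·2 + 2·5 + 7·6) = (-11, 30, 46)
Ratio at component: 46 / 6 = 7.6667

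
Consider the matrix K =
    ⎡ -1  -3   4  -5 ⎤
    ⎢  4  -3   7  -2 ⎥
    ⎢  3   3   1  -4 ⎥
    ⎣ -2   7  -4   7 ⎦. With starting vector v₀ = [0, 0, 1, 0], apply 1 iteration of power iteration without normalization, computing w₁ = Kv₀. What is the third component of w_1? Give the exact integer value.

w1 = Kv₀ = ((-1)·0 + (-3)·0 + 4·1 + (-5)·0; 4·0 + (-3)·0 + 7·1 + (-2)·0; 3·0 + 3·0 + 1·1 + (-4)·0; (-2)·0 + 7·0 + (-4)·1 + 7·0) = (4, 7, 1, -4)
The requested component of w1 is 1.

1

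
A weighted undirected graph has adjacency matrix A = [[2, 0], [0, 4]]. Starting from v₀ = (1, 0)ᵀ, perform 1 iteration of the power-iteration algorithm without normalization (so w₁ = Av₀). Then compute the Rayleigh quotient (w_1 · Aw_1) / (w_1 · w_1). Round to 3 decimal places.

λ ≈ 2.000

w1 = Av₀ = (2·1 + 0·0; 0·1 + 4·0) = (2, 0)
Aw1 = (4, 0)
w1·Aw1 = 2·4 + 0·0 = 8; w1·w1 = 2·2 + 0·0 = 4
λ ≈ 8/4 = 2.000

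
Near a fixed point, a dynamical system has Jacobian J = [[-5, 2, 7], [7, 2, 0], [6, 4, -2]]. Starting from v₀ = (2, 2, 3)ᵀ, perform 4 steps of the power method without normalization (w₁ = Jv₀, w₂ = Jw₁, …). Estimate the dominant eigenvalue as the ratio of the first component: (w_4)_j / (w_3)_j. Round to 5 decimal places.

w1 = Jv₀ = ((-5)·2 + 2·2 + 7·3; 7·2 + 2·2 + 0·3; 6·2 + 4·2 + (-2)·3) = (15, 18, 14)
w2 = Jw1 = ((-5)·15 + 2·18 + 7·14; 7·15 + 2·18 + 0·14; 6·15 + 4·18 + (-2)·14) = (59, 141, 134)
w3 = Jw2 = (925, 695, 650)
w4 = Jw3 = (1315, 7865, 7030)
Ratio at component: 1315 / 925 = 1.42162

1.42162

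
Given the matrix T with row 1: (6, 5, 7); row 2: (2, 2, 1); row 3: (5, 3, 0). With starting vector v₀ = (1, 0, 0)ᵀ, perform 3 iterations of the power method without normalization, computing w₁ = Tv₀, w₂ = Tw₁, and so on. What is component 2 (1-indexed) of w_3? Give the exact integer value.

240

w1 = Tv₀ = (6, 2, 5)
w2 = Tw1 = (81, 21, 36)
w3 = Tw2 = (843, 240, 468)
The requested component of w3 is 240.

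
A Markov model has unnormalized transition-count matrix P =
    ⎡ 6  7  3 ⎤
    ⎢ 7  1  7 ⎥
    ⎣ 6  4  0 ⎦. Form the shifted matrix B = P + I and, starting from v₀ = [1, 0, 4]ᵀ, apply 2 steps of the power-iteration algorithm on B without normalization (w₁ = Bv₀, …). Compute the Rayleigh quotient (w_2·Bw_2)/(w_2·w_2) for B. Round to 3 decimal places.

B = P + I has rows (7, 7, 3); (7, 2, 7); (6, 4, 1)
w1 = Bv₀ = (19, 35, 10)
w2 = Bw1 = (408, 273, 264)
Bw2 = (5559, 5250, 3804)
w2·Bw2 = 4705578; w2·w2 = 310689; μ ≈ 4705578/310689 = 15.146

μ ≈ 15.146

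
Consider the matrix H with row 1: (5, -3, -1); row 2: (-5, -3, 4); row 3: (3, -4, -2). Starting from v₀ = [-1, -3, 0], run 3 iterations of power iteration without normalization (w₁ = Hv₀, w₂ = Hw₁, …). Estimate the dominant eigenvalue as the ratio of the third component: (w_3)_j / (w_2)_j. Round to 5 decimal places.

-2.17742

w1 = Hv₀ = (5·(-1) + (-3)·(-3) + (-1)·0; (-5)·(-1) + (-3)·(-3) + 4·0; 3·(-1) + (-4)·(-3) + (-2)·0) = (4, 14, 9)
w2 = Hw1 = (5·4 + (-3)·14 + (-1)·9; (-5)·4 + (-3)·14 + 4·9; 3·4 + (-4)·14 + (-2)·9) = (-31, -26, -62)
w3 = Hw2 = (-15, -15, 135)
Ratio at component: 135 / -62 = -2.17742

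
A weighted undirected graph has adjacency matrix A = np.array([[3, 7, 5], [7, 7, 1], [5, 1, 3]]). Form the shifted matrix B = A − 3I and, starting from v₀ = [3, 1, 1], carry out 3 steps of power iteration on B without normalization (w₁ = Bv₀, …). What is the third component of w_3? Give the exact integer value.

1514

B = A − 3I has rows (0, 7, 5); (7, 4, 1); (5, 1, 0)
w1 = Bv₀ = (0·3 + 7·1 + 5·1; 7·3 + 4·1 + 1·1; 5·3 + 1·1 + 0·1) = (12, 26, 16)
w2 = Bw1 = (0·12 + 7·26 + 5·16; 7·12 + 4·26 + 1·16; 5·12 + 1·26 + 0·16) = (262, 204, 86)
w3 = Bw2 = (1858, 2736, 1514)
Requested component of w3: 1514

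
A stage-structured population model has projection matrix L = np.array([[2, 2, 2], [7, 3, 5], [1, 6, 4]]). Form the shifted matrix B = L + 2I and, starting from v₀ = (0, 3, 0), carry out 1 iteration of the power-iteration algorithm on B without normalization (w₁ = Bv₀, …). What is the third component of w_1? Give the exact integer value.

B = L + 2I has rows (4, 2, 2); (7, 5, 5); (1, 6, 6)
w1 = Bv₀ = (4·0 + 2·3 + 2·0; 7·0 + 5·3 + 5·0; 1·0 + 6·3 + 6·0) = (6, 15, 18)
Requested component of w1: 18

18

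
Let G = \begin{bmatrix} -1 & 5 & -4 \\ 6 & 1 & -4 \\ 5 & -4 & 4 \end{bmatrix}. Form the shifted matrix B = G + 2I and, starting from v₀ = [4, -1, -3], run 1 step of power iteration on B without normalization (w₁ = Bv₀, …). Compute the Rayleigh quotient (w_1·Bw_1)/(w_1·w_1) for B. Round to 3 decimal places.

μ ≈ 4.879

B = G + 2I has rows (1, 5, -4); (6, 3, -4); (5, -4, 6)
w1 = Bv₀ = (11, 33, 6)
Bw1 = (152, 141, -41)
w1·Bw1 = 6079; w1·w1 = 1246; μ ≈ 6079/1246 = 4.879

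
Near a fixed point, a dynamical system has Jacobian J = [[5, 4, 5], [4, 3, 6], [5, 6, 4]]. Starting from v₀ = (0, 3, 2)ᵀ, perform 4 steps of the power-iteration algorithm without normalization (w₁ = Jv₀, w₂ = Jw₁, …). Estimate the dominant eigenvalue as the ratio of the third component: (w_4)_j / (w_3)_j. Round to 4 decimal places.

w1 = Jv₀ = (5·0 + 4·3 + 5·2; 4·0 + 3·3 + 6·2; 5·0 + 6·3 + 4·2) = (22, 21, 26)
w2 = Jw1 = (5·22 + 4·21 + 5·26; 4·22 + 3·21 + 6·26; 5·22 + 6·21 + 4·26) = (324, 307, 340)
w3 = Jw2 = (4548, 4257, 4822)
w4 = Jw3 = (63878, 59895, 67570)
Ratio at component: 67570 / 4822 = 14.0129

λ ≈ 14.0129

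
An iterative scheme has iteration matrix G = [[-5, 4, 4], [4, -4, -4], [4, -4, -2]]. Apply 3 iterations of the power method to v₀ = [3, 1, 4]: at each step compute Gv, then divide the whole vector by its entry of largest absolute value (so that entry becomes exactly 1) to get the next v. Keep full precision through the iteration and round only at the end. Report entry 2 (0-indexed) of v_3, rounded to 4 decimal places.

Gv0 = (5.00000, -8.00000, 0.00000); divide by -8.00000 → v1 = (-0.62500, 1.00000, 0.00000)
Gv1 = (7.12500, -6.50000, -6.50000); divide by 7.12500 → v2 = (1.00000, -0.91228, -0.91228)
Gv2 = (-12.29825, 11.29825, 9.47368); divide by -12.29825 → v3 = (1.00000, -0.91869, -0.77033)
Requested entry of v3: -540/701 = -0.7703

-0.7703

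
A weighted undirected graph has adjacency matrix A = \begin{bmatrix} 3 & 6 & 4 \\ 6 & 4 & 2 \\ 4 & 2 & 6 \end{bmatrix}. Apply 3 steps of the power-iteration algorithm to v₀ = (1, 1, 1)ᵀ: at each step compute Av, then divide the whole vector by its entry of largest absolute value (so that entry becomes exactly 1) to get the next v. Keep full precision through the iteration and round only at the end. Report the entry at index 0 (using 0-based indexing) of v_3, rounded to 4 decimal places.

1.0000

Av0 = (13.00000, 12.00000, 12.00000); divide by 13.00000 → v1 = (1.00000, 0.92308, 0.92308)
Av1 = (12.23077, 11.53846, 11.38462); divide by 12.23077 → v2 = (1.00000, 0.94340, 0.93082)
Av2 = (12.38365, 11.63522, 11.47170); divide by 12.38365 → v3 = (1.00000, 0.93956, 0.92636)
Requested entry of v3: 1969/1969 = 1.0000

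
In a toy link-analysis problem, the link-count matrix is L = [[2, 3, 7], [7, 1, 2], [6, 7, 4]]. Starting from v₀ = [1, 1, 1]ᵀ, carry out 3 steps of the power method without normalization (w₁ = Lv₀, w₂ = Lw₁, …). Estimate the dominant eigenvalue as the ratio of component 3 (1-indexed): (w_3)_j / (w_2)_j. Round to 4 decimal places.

λ ≈ 13.2095

w1 = Lv₀ = (2·1 + 3·1 + 7·1; 7·1 + 1·1 + 2·1; 6·1 + 7·1 + 4·1) = (12, 10, 17)
w2 = Lw1 = (2·12 + 3·10 + 7·17; 7·12 + 1·10 + 2·17; 6·12 + 7·10 + 4·17) = (173, 128, 210)
w3 = Lw2 = (2200, 1759, 2774)
Ratio at component: 2774 / 210 = 13.2095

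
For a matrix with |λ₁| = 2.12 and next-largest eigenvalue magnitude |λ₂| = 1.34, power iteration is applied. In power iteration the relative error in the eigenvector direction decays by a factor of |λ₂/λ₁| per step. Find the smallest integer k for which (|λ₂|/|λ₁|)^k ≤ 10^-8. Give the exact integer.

|λ₂/λ₁| = 1.34/2.12 = 0.63208
Need k ≥ ln(10^-8) / ln(0.63208) = -18.4207 / -0.4587 ≈ 40.154
Smallest integer k satisfying the bound: 41

41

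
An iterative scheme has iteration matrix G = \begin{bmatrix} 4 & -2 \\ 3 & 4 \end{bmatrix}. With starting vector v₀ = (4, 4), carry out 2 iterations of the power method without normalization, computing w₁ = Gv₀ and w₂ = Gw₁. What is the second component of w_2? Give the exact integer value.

136

w1 = Gv₀ = (4·4 + (-2)·4; 3·4 + 4·4) = (8, 28)
w2 = Gw1 = (4·8 + (-2)·28; 3·8 + 4·28) = (-24, 136)
The requested component of w2 is 136.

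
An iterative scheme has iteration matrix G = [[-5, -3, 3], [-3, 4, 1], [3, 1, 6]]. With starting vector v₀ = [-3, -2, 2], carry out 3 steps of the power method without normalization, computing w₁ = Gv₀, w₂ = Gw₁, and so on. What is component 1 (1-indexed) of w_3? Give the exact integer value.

w1 = Gv₀ = (27, 3, 1)
w2 = Gw1 = (-141, -68, 90)
w3 = Gw2 = (1179, 241, 49)
The requested component of w3 is 1179.

1179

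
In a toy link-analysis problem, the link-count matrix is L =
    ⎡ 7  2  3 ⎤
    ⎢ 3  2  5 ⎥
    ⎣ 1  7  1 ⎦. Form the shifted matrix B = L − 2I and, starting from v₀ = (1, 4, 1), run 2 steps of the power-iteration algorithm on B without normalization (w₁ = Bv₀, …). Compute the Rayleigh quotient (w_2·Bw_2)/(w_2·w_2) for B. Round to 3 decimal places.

B = L − 2I has rows (5, 2, 3); (3, 0, 5); (1, 7, -1)
w1 = Bv₀ = (5·1 + 2·4 + 3·1; 3·1 + 0·4 + 5·1; 1·1 + 7·4 + (-1)·1) = (16, 8, 28)
w2 = Bw1 = (5·16 + 2·8 + 3·28; 3·16 + 0·8 + 5·28; 1·16 + 7·8 + (-1)·28) = (180, 188, 44)
Bw2 = (1408, 760, 1452)
w2·Bw2 = 460208; w2·w2 = 69680; μ ≈ 460208/69680 = 6.605

6.605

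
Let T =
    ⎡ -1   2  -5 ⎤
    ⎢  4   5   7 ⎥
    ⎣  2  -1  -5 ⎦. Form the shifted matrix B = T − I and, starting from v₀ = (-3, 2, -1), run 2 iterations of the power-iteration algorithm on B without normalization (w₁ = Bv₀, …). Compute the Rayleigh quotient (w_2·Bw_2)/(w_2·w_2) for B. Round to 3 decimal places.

B = T − I has rows (-2, 2, -5); (4, 4, 7); (2, -1, -6)
w1 = Bv₀ = ((-2)·(-3) + 2·2 + (-5)·(-1); 4·(-3) + 4·2 + 7·(-1); 2·(-3) + (-1)·2 + (-6)·(-1)) = (15, -11, -2)
w2 = Bw1 = ((-2)·15 + 2·(-11) + (-5)·(-2); 4·15 + 4·(-11) + 7·(-2); 2·15 + (-1)·(-11) + (-6)·(-2)) = (-42, 2, 53)
Bw2 = (-177, 211, -404)
w2·Bw2 = -13556; w2·w2 = 4577; μ ≈ -13556/4577 = -2.962

μ ≈ -2.962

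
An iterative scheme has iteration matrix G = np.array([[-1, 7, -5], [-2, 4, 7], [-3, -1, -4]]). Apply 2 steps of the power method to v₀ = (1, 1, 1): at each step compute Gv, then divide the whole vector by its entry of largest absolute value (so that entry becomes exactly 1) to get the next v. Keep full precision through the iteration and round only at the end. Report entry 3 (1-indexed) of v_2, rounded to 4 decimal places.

Gv0 = (1.00000, 9.00000, -8.00000); divide by 9.00000 → v1 = (0.11111, 1.00000, -0.88889)
Gv1 = (11.33333, -2.44444, 2.22222); divide by 11.33333 → v2 = (1.00000, -0.21569, 0.19608)
Requested entry of v2: 20/102 = 0.1961

0.1961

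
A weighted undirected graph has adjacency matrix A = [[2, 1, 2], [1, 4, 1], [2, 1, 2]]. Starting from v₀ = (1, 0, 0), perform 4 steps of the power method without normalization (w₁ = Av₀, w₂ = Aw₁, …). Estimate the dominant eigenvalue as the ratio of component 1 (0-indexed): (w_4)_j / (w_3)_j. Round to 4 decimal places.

5.7600

w1 = Av₀ = (2, 1, 2)
w2 = Aw1 = (9, 8, 9)
w3 = Aw2 = (44, 50, 44)
w4 = Aw3 = (226, 288, 226)
Ratio at component: 288 / 50 = 5.7600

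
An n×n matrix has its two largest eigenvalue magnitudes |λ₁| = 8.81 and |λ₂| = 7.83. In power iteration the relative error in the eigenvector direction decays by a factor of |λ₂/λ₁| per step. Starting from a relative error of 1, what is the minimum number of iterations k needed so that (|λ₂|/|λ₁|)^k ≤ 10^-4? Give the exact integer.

|λ₂/λ₁| = 7.83/8.81 = 0.88876
Need k ≥ ln(10^-4) / ln(0.88876) = -9.2103 / -0.1179 ≈ 78.103
Smallest integer k satisfying the bound: 79

79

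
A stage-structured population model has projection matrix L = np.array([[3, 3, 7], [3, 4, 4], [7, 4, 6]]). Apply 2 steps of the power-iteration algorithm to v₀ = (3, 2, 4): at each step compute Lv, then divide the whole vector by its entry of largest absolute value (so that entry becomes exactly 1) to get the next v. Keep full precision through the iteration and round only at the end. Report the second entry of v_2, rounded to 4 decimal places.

Lv0 = (43.00000, 33.00000, 53.00000); divide by 53.00000 → v1 = (0.81132, 0.62264, 1.00000)
Lv1 = (11.30189, 8.92453, 14.16981); divide by 14.16981 → v2 = (0.79760, 0.62983, 1.00000)
Requested entry of v2: 473/751 = 0.6298

0.6298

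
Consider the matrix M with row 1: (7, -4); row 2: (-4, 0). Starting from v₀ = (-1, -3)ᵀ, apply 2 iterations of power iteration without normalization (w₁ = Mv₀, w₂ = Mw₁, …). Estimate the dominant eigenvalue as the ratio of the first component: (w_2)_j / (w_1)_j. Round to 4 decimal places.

w1 = Mv₀ = (7·(-1) + (-4)·(-3); (-4)·(-1) + 0·(-3)) = (5, 4)
w2 = Mw1 = (7·5 + (-4)·4; (-4)·5 + 0·4) = (19, -20)
Ratio at component: 19 / 5 = 3.8000

λ ≈ 3.8000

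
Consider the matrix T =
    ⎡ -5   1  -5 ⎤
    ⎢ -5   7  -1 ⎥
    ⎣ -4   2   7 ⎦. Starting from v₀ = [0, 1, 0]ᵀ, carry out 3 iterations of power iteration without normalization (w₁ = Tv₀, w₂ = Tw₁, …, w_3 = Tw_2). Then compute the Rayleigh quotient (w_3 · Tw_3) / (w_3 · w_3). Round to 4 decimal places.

8.2063

w1 = Tv₀ = ((-5)·0 + 1·1 + (-5)·0; (-5)·0 + 7·1 + (-1)·0; (-4)·0 + 2·1 + 7·0) = (1, 7, 2)
w2 = Tw1 = ((-5)·1 + 1·7 + (-5)·2; (-5)·1 + 7·7 + (-1)·2; (-4)·1 + 2·7 + 7·2) = (-8, 42, 24)
w3 = Tw2 = (-38, 310, 284)
Tw3 = (-920, 2076, 2760)
w3·Tw3 = (-38)·(-920) + 310·2076 + 284·2760 = 1462360; w3·w3 = (-38)·(-38) + 310·310 + 284·284 = 178200
λ ≈ 1462360/178200 = 8.2063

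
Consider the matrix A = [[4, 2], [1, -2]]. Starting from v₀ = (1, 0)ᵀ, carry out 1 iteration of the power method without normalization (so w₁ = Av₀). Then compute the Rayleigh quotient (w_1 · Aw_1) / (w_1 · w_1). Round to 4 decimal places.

w1 = Av₀ = (4·1 + 2·0; 1·1 + (-2)·0) = (4, 1)
Aw1 = (18, 2)
w1·Aw1 = 4·18 + 1·2 = 74; w1·w1 = 4·4 + 1·1 = 17
λ ≈ 74/17 = 4.3529

λ ≈ 4.3529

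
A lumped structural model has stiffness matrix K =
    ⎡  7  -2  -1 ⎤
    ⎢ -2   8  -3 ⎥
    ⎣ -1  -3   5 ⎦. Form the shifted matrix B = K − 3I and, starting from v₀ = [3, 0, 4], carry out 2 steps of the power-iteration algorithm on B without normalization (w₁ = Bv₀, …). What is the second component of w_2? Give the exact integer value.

B = K − 3I has rows (4, -2, -1); (-2, 5, -3); (-1, -3, 2)
w1 = Bv₀ = (4·3 + (-2)·0 + (-1)·4; (-2)·3 + 5·0 + (-3)·4; (-1)·3 + (-3)·0 + 2·4) = (8, -18, 5)
w2 = Bw1 = (4·8 + (-2)·(-18) + (-1)·5; (-2)·8 + 5·(-18) + (-3)·5; (-1)·8 + (-3)·(-18) + 2·5) = (63, -121, 56)
Requested component of w2: -121

-121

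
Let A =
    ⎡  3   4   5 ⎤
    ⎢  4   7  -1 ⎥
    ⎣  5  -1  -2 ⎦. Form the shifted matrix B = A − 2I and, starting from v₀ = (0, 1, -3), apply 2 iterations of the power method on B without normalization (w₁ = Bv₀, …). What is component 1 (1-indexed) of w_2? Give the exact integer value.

76

B = A − 2I has rows (1, 4, 5); (4, 5, -1); (5, -1, -4)
w1 = Bv₀ = (1·0 + 4·1 + 5·(-3); 4·0 + 5·1 + (-1)·(-3); 5·0 + (-1)·1 + (-4)·(-3)) = (-11, 8, 11)
w2 = Bw1 = (1·(-11) + 4·8 + 5·11; 4·(-11) + 5·8 + (-1)·11; 5·(-11) + (-1)·8 + (-4)·11) = (76, -15, -107)
Requested component of w2: 76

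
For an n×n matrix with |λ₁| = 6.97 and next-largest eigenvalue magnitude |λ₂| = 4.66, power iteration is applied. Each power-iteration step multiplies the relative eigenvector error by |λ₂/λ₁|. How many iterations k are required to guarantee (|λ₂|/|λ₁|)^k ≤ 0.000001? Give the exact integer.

|λ₂/λ₁| = 4.66/6.97 = 0.66858
Need k ≥ ln(0.000001) / ln(0.66858) = -13.8155 / -0.4026 ≈ 34.316
Smallest integer k satisfying the bound: 35

35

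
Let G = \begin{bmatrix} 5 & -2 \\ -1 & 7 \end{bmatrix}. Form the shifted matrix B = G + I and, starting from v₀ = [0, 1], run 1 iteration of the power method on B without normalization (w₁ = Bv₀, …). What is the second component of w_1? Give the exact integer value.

B = G + I has rows (6, -2); (-1, 8)
w1 = Bv₀ = (6·0 + (-2)·1; (-1)·0 + 8·1) = (-2, 8)
Requested component of w1: 8

8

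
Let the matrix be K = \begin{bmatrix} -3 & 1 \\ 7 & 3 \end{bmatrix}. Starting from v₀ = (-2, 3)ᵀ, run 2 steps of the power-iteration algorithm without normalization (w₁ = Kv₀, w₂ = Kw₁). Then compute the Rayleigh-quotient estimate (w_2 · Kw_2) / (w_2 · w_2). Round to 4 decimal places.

w1 = Kv₀ = ((-3)·(-2) + 1·3; 7·(-2) + 3·3) = (9, -5)
w2 = Kw1 = ((-3)·9 + 1·(-5); 7·9 + 3·(-5)) = (-32, 48)
Kw2 = (144, -80)
w2·Kw2 = (-32)·144 + 48·(-80) = -8448; w2·w2 = (-32)·(-32) + 48·48 = 3328
λ ≈ -8448/3328 = -2.5385

λ ≈ -2.5385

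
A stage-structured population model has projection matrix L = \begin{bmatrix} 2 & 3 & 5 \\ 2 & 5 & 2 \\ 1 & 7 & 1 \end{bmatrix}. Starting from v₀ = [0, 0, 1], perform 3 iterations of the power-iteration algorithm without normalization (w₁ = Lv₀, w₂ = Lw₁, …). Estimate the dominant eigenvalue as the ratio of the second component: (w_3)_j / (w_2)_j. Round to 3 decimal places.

w1 = Lv₀ = (2·0 + 3·0 + 5·1; 2·0 + 5·0 + 2·1; 1·0 + 7·0 + 1·1) = (5, 2, 1)
w2 = Lw1 = (2·5 + 3·2 + 5·1; 2·5 + 5·2 + 2·1; 1·5 + 7·2 + 1·1) = (21, 22, 20)
w3 = Lw2 = (208, 192, 195)
Ratio at component: 192 / 22 = 8.727

λ ≈ 8.727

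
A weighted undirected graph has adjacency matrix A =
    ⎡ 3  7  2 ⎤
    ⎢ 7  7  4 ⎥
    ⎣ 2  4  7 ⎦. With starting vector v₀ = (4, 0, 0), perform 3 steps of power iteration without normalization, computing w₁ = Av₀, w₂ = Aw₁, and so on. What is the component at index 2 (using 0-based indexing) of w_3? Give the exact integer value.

3088

w1 = Av₀ = (12, 28, 8)
w2 = Aw1 = (248, 312, 192)
w3 = Aw2 = (3312, 4688, 3088)
The requested component of w3 is 3088.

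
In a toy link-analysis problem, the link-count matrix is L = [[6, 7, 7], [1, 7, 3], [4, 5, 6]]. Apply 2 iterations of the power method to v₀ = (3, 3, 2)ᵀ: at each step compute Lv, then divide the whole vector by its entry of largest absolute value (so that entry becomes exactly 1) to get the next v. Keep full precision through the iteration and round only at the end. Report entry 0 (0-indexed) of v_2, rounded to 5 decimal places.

Lv0 = (53.000000, 30.000000, 39.000000); divide by 53.000000 → v1 = (1.000000, 0.566038, 0.735849)
Lv1 = (15.113208, 7.169811, 11.245283); divide by 15.113208 → v2 = (1.000000, 0.474407, 0.744070)
Requested entry of v2: 801/801 = 1.00000

1.00000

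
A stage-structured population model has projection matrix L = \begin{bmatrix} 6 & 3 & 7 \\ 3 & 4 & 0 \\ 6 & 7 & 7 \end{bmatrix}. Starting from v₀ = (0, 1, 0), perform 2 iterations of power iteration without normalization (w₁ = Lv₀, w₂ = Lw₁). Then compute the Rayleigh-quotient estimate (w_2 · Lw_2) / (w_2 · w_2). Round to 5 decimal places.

w1 = Lv₀ = (3, 4, 7)
w2 = Lw1 = (79, 25, 95)
Lw2 = (1214, 337, 1314)
w2·Lw2 = 79·1214 + 25·337 + 95·1314 = 229161; w2·w2 = 79·79 + 25·25 + 95·95 = 15891
λ ≈ 229161/15891 = 14.42080

λ ≈ 14.42080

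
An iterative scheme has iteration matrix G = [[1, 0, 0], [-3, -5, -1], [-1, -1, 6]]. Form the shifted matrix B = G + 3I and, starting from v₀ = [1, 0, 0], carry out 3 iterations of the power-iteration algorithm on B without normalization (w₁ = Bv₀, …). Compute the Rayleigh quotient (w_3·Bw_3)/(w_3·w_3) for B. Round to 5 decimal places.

B = G + 3I has rows (4, 0, 0); (-3, -2, -1); (-1, -1, 9)
w1 = Bv₀ = (4, -3, -1)
w2 = Bw1 = (16, -5, -10)
w3 = Bw2 = (64, -28, -101)
Bw3 = (256, -35, -945)
w3·Bw3 = 112809; w3·w3 = 15081; μ ≈ 112809/15081 = 7.48021

μ ≈ 7.48021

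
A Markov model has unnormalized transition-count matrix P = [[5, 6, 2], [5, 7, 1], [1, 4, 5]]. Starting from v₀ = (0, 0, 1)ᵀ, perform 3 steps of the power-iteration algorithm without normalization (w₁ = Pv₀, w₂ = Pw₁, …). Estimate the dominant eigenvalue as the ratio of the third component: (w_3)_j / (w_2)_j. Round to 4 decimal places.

w1 = Pv₀ = (2, 1, 5)
w2 = Pw1 = (26, 22, 31)
w3 = Pw2 = (324, 315, 269)
Ratio at component: 269 / 31 = 8.6774

λ ≈ 8.6774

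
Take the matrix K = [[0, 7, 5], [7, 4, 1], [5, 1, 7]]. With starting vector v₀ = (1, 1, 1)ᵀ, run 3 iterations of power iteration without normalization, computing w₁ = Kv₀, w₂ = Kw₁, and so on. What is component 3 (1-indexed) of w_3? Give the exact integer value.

2031

w1 = Kv₀ = (0·1 + 7·1 + 5·1; 7·1 + 4·1 + 1·1; 5·1 + 1·1 + 7·1) = (12, 12, 13)
w2 = Kw1 = (0·12 + 7·12 + 5·13; 7·12 + 4·12 + 1·13; 5·12 + 1·12 + 7·13) = (149, 145, 163)
w3 = Kw2 = (1830, 1786, 2031)
The requested component of w3 is 2031.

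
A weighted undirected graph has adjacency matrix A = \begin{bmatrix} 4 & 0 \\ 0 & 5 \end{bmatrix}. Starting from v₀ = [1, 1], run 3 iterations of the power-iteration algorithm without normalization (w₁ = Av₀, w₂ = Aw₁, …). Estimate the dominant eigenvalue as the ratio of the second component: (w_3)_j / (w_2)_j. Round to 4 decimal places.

λ ≈ 5.0000

w1 = Av₀ = (4·1 + 0·1; 0·1 + 5·1) = (4, 5)
w2 = Aw1 = (4·4 + 0·5; 0·4 + 5·5) = (16, 25)
w3 = Aw2 = (64, 125)
Ratio at component: 125 / 25 = 5.0000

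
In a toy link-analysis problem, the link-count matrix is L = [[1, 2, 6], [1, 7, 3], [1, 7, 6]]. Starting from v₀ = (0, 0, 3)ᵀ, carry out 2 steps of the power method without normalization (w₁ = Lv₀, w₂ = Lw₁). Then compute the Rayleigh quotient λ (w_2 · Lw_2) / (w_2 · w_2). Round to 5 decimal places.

λ ≈ 11.60412

w1 = Lv₀ = (1·0 + 2·0 + 6·3; 1·0 + 7·0 + 3·3; 1·0 + 7·0 + 6·3) = (18, 9, 18)
w2 = Lw1 = (1·18 + 2·9 + 6·18; 1·18 + 7·9 + 3·18; 1·18 + 7·9 + 6·18) = (144, 135, 189)
Lw2 = (1548, 1656, 2223)
w2·Lw2 = 144·1548 + 135·1656 + 189·2223 = 866619; w2·w2 = 144·144 + 135·135 + 189·189 = 74682
λ ≈ 866619/74682 = 11.60412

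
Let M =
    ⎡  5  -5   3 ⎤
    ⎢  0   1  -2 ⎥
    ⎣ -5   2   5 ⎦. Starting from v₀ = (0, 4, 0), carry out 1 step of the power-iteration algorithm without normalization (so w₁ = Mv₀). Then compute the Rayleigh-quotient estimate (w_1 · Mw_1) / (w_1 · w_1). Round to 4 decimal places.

w1 = Mv₀ = (-20, 4, 8)
Mw1 = (-96, -12, 148)
w1·Mw1 = (-20)·(-96) + 4·(-12) + 8·148 = 3056; w1·w1 = (-20)·(-20) + 4·4 + 8·8 = 480
λ ≈ 3056/480 = 6.3667

λ ≈ 6.3667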